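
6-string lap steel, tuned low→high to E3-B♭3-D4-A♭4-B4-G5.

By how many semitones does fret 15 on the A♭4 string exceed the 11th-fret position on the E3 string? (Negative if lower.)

20 semitones

A♭4 at fret 15 → B5 (MIDI 83); E3 at fret 11 → E♭4 (MIDI 63).
83 − 63 = 20, so the two pitches are 20 semitones apart.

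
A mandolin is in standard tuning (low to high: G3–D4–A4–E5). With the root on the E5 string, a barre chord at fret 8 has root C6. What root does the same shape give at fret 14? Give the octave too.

F#6

Moving from fret 8 to fret 14 shifts the root by 6 semitones.
C6 up 6 semitones is F#6.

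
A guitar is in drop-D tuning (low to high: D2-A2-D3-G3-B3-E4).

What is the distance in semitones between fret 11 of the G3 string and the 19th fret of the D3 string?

G3 at fret 11 → F♯4 (MIDI 66); D3 at fret 19 → A4 (MIDI 69).
66 − 69 = -3, so the two pitches are 3 semitones apart, with A4 the higher.

3 semitones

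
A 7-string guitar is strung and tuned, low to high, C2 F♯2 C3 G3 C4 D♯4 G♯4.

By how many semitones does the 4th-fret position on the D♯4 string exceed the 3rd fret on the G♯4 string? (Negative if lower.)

D♯4 at fret 4 → G4 (MIDI 67); G♯4 at fret 3 → B4 (MIDI 71).
67 − 71 = -4, so the two pitches are 4 semitones apart.

-4 semitones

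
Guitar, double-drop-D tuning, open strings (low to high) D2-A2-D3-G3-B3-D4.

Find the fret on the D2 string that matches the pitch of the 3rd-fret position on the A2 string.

10

Fret 3 on A2 is MIDI 45 + 3 = 48 (C3). On the D2 string (open MIDI 38), that pitch is 48 − 38 = fret 10.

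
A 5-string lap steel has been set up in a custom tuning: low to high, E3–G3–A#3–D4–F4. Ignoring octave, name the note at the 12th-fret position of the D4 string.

Each fret is one semitone, so D4 + 12 = D.

D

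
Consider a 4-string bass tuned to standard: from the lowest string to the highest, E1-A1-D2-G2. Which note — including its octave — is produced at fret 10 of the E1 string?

D2

The open E1 string plus 10 semitones: E–F–F#–G–…–C–C#–D.
The walk passes from B into C once, so the octave number goes from 1 to 2.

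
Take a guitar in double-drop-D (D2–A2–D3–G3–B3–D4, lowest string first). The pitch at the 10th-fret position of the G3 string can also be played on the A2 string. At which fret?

G3 at fret 10 is G3 + 10 semitones = F4.
The open A2 string is 10 semitones below the open G3, so the same pitch on the A2 string lies at fret 10 + 10 = 20.

20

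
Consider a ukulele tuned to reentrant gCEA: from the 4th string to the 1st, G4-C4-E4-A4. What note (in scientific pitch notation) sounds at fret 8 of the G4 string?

D♯5

G4 is MIDI 67. Adding 8 gives 75, which is D♯5.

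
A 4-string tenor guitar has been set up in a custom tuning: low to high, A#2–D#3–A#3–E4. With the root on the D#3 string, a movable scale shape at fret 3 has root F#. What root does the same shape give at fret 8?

B

Moving from fret 3 to fret 8 shifts the root by 5 semitones.
F# up 5 semitones is B.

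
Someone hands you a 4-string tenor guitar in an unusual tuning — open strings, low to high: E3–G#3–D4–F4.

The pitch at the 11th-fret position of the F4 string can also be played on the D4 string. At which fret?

Fret 11 on F4 is MIDI 65 + 11 = 76 (E5). On the D4 string (open MIDI 62), that pitch is 76 − 62 = fret 14.

14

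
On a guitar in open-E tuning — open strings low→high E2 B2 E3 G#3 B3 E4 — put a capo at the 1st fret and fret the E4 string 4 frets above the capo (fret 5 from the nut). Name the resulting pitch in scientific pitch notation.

The capo raises the open E4 by 1 semitone to F4; fretting 4 more gives E4 + 1 + 4 = E4 + 5 semitones = A4.

A4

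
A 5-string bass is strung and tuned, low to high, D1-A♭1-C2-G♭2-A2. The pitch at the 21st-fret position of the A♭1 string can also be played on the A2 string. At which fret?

A♭1 at fret 21 is A♭1 + 21 semitones = F3.
The open A2 string is 13 semitones above the open A♭1, so the same pitch on the A2 string lies at fret 21 − 13 = 8.

8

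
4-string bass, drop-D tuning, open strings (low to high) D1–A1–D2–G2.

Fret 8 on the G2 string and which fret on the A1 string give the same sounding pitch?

18

Fret 8 on G2 is MIDI 43 + 8 = 51 (D#3). On the A1 string (open MIDI 33), that pitch is 51 − 33 = fret 18.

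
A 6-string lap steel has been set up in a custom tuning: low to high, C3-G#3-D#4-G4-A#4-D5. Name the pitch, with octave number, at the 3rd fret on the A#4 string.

Each fret is one semitone, so A#4 + 3 = C#5.
(Equivalently spelled Db5.)

C#5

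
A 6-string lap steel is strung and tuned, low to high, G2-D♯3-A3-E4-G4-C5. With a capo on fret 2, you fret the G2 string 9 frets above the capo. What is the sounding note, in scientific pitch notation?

The capo raises the open G2 by 2 semitones to A2; fretting 9 more gives G2 + 2 + 9 = G2 + 11 semitones = F♯3.
(Also written G♭.)

F♯3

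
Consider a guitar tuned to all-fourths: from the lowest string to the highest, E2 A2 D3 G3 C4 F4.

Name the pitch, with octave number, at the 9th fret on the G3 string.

G3 is MIDI 55. Adding 9 gives 64, which is E4.

E4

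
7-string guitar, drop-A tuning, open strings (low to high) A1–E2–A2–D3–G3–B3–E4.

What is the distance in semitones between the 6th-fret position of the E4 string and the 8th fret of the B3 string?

E4 at fret 6 → A♯4 (MIDI 70); B3 at fret 8 → G4 (MIDI 67).
70 − 67 = 3, so the two pitches are 3 semitones apart, with A♯4 the higher.

3 semitones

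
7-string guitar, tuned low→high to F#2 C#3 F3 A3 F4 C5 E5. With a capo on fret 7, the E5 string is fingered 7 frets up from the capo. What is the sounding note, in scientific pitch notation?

F#6

The capo raises the open E5 by 7 semitones to B5; fretting 7 more gives E5 + 7 + 7 = E5 + 14 semitones = F#6.
(Also written Gb.)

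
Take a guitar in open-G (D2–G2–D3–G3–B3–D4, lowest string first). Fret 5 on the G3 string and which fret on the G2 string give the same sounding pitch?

Fret 5 on G3 is MIDI 55 + 5 = 60 (C4). On the G2 string (open MIDI 43), that pitch is 60 − 43 = fret 17.

17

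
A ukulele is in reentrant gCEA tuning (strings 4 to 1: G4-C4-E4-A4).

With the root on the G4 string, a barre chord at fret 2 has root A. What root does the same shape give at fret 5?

Moving from fret 2 to fret 5 shifts the root by 3 semitones.
A up 3 semitones is C.

C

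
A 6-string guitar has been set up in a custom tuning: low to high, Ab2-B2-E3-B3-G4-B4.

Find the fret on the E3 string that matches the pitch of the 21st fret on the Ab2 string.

Ab2 at fret 21 is Ab2 + 21 semitones = F4.
The open E3 string is 8 semitones above the open Ab2, so the same pitch on the E3 string lies at fret 21 − 8 = 13.

13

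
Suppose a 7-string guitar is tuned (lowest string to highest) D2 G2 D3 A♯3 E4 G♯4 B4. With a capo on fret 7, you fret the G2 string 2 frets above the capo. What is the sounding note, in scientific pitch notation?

E3

The capo raises the open G2 by 7 semitones to D3; fretting 2 more gives G2 + 7 + 2 = G2 + 9 semitones = E3.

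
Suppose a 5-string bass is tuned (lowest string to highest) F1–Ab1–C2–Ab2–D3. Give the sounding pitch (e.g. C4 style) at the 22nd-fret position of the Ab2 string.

Gb4

The open Ab2 string plus 22 semitones: Ab–A–Bb–B–…–E–F–Gb.
The walk passes from B into C 2 times, so the octave number goes from 2 to 4.
(Equivalently spelled F#4.)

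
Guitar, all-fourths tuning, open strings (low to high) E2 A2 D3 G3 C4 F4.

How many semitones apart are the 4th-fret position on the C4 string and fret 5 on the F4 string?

C4 at fret 4 → E4 (MIDI 64); F4 at fret 5 → A#4 (MIDI 70).
64 − 70 = -6, so the two pitches are 6 semitones apart, with A#4 the higher.

6 semitones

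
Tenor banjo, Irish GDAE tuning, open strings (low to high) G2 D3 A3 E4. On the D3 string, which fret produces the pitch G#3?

G#3 is 6 semitones above the open D3 (D–D#–E–F–F#–G–G#), so it sits at fret 6.

6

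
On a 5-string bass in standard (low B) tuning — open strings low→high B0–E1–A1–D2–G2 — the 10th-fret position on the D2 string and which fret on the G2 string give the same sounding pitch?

Fret 10 on D2 is MIDI 38 + 10 = 48 (C3). On the G2 string (open MIDI 43), that pitch is 48 − 43 = fret 5.

5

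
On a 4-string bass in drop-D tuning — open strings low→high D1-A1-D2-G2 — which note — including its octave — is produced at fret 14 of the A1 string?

A1 is MIDI 33. Adding 14 gives 47, which is B2.

B2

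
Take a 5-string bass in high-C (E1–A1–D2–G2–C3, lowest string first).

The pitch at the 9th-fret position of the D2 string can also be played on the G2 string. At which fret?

4

Fret 9 on D2 is MIDI 38 + 9 = 47 (B2). On the G2 string (open MIDI 43), that pitch is 47 − 43 = fret 4.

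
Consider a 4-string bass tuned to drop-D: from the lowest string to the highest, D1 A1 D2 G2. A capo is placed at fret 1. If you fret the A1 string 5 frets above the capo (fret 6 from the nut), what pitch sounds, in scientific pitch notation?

The capo raises the open A1 by 1 semitone to A#1; fretting 5 more gives A1 + 1 + 5 = A1 + 6 semitones = D#2.

D#2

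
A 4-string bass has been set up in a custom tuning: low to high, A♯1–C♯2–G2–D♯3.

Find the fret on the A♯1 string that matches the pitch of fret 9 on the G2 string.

18

Fret 9 on G2 is MIDI 43 + 9 = 52 (E3). On the A♯1 string (open MIDI 34), that pitch is 52 − 34 = fret 18.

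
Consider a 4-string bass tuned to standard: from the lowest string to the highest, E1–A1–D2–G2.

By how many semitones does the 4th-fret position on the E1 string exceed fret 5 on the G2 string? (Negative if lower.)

-16 semitones

E1 at fret 4 → G#1 (MIDI 32); G2 at fret 5 → C3 (MIDI 48).
32 − 48 = -16, so the two pitches are 16 semitones apart.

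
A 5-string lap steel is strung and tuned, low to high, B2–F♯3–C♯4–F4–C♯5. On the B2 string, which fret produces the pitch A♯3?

A♯3 is 11 semitones above the open B2 (B–C–C#–D–…–G#–A–A#), so it sits at fret 11.

11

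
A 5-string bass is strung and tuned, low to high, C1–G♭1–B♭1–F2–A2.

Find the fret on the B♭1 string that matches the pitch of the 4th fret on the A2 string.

15

Fret 4 on A2 is MIDI 45 + 4 = 49 (D♭3). On the B♭1 string (open MIDI 34), that pitch is 49 − 34 = fret 15.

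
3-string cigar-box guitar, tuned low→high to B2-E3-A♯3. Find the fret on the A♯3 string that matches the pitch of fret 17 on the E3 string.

11

E3 at fret 17 is E3 + 17 semitones = A4.
The open A♯3 string is 6 semitones above the open E3, so the same pitch on the A♯3 string lies at fret 17 − 6 = 11.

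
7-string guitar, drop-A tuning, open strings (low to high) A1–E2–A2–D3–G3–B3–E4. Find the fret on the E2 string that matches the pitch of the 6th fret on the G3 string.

Fret 6 on G3 is MIDI 55 + 6 = 61 (C#4). On the E2 string (open MIDI 40), that pitch is 61 − 40 = fret 21.

21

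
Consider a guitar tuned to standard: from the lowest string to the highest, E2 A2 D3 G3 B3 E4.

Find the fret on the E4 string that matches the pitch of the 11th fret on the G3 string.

Fret 11 on G3 is MIDI 55 + 11 = 66 (F#4). On the E4 string (open MIDI 64), that pitch is 66 − 64 = fret 2.

2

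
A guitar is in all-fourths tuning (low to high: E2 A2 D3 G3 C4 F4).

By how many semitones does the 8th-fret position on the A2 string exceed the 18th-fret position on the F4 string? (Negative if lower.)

-30 semitones

A2 at fret 8 → F3 (MIDI 53); F4 at fret 18 → B5 (MIDI 83).
53 − 83 = -30, so the two pitches are 30 semitones apart.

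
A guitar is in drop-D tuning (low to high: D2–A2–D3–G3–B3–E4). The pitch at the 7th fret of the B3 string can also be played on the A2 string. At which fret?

B3 at fret 7 is B3 + 7 semitones = F#4.
The open A2 string is 14 semitones below the open B3, so the same pitch on the A2 string lies at fret 7 + 14 = 21.

21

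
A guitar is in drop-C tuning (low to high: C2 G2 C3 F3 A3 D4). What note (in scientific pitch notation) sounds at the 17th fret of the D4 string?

G5

Each fret is one semitone, so D4 + 17 = G5.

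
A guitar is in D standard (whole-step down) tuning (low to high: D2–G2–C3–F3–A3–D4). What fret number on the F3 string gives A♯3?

5

A♯3 is 5 semitones above the open F3 (F–F#–G–G#–A–A#), so it sits at fret 5.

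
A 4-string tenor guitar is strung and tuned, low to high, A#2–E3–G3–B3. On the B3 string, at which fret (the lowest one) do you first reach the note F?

6

From B3, count semitones up the chromatic scale until reaching F: B–C–C#–D–D#–E–F — 6 steps.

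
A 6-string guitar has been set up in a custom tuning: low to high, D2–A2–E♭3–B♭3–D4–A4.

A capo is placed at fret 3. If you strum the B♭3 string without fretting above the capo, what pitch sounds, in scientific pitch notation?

D♭4

The capo raises the open B♭3 by 3 semitones to D♭4; fretting 0 more gives B♭3 + 3 + 0 = B♭3 + 3 semitones = D♭4.
(Also written C♯.)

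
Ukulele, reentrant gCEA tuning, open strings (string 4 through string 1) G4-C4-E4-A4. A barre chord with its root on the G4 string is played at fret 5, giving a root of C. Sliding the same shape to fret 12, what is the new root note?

Moving from fret 5 to fret 12 shifts the root by 7 semitones.
C up 7 semitones is G.

G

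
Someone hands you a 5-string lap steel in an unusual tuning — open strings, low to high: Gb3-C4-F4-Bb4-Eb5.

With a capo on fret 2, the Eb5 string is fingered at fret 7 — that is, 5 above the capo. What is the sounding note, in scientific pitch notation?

Bb5

The capo raises the open Eb5 by 2 semitones to F5; fretting 5 more gives Eb5 + 2 + 5 = Eb5 + 7 semitones = Bb5.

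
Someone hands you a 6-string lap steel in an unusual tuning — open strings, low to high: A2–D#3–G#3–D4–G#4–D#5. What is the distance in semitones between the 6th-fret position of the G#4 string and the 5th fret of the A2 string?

24 semitones

G#4 at fret 6 → D5 (MIDI 74); A2 at fret 5 → D3 (MIDI 50).
74 − 50 = 24, so the two pitches are 24 semitones apart, with D5 the higher.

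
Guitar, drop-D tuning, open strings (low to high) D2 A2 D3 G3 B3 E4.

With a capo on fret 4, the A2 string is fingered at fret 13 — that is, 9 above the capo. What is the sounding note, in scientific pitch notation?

A#3

The capo raises the open A2 by 4 semitones to C#3; fretting 9 more gives A2 + 4 + 9 = A2 + 13 semitones = A#3.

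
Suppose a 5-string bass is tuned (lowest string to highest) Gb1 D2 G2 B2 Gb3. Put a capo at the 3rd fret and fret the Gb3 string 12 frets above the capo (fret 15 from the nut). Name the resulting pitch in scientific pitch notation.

A4

The capo raises the open Gb3 by 3 semitones to A3; fretting 12 more gives Gb3 + 3 + 12 = Gb3 + 15 semitones = A4.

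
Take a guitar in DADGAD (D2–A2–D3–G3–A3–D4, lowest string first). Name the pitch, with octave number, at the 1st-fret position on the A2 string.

A♯2

A2 is MIDI 45. Adding 1 gives 46, which is A♯2.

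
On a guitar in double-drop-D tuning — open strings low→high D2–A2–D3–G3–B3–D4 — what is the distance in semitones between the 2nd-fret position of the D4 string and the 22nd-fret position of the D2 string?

4 semitones

D4 at fret 2 → E4 (MIDI 64); D2 at fret 22 → C4 (MIDI 60).
64 − 60 = 4, so the two pitches are 4 semitones apart, with E4 the higher.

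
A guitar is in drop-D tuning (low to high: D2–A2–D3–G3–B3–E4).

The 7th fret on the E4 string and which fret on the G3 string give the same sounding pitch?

16

Fret 7 on E4 is MIDI 64 + 7 = 71 (B4). On the G3 string (open MIDI 55), that pitch is 71 − 55 = fret 16.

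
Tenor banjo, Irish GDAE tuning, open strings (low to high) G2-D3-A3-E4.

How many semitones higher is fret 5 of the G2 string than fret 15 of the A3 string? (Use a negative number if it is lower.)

-24 semitones

G2 at fret 5 → C3 (MIDI 48); A3 at fret 15 → C5 (MIDI 72).
48 − 72 = -24, so the two pitches are 24 semitones apart.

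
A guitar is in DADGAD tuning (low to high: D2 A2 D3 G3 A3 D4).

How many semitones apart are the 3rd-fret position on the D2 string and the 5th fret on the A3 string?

21 semitones

D2 at fret 3 → F2 (MIDI 41); A3 at fret 5 → D4 (MIDI 62).
41 − 62 = -21, so the two pitches are 21 semitones apart, with D4 the higher.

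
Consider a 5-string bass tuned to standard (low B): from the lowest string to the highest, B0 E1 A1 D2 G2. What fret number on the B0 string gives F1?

F1 is 6 semitones above the open B0 (B–C–C#–D–D#–E–F), so it sits at fret 6.

6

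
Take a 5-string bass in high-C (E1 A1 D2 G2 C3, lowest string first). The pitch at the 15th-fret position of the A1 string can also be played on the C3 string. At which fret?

Fret 15 on A1 is MIDI 33 + 15 = 48 (C3). On the C3 string (open MIDI 48), that pitch is 48 − 48 = fret 0.

0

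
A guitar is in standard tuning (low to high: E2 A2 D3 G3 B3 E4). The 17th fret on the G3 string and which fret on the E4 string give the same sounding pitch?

8

G3 at fret 17 is G3 + 17 semitones = C5.
The open E4 string is 9 semitones above the open G3, so the same pitch on the E4 string lies at fret 17 − 9 = 8.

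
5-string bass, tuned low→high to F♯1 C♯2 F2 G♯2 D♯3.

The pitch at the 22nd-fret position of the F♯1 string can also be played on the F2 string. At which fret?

11

F♯1 at fret 22 is F♯1 + 22 semitones = E3.
The open F2 string is 11 semitones above the open F♯1, so the same pitch on the F2 string lies at fret 22 − 11 = 11.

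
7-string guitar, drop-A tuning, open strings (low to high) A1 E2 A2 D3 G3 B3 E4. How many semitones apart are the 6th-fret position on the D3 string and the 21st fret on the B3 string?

24 semitones

D3 at fret 6 → G#3 (MIDI 56); B3 at fret 21 → G#5 (MIDI 80).
56 − 80 = -24, so the two pitches are 24 semitones apart, with G#5 the higher.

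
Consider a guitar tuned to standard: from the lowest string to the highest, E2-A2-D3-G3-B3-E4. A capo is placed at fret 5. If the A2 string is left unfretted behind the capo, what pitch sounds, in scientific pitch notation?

The capo raises the open A2 by 5 semitones to D3; fretting 0 more gives A2 + 5 + 0 = A2 + 5 semitones = D3.

D3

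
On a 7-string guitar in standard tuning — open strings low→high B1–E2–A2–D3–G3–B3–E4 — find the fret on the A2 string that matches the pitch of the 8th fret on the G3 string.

Fret 8 on G3 is MIDI 55 + 8 = 63 (D♯4). On the A2 string (open MIDI 45), that pitch is 63 − 45 = fret 18.

18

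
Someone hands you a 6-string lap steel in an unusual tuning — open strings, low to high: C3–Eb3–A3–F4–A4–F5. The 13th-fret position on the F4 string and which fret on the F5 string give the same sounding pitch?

Fret 13 on F4 is MIDI 65 + 13 = 78 (Gb5). On the F5 string (open MIDI 77), that pitch is 78 − 77 = fret 1.

1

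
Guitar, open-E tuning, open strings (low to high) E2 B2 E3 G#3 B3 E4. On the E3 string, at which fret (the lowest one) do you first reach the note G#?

4

From E3, count semitones up the chromatic scale until reaching G#: E–F–F#–G–G# — 4 steps.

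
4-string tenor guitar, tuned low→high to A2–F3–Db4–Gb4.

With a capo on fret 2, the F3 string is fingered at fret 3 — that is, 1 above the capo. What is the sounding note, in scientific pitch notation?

The capo raises the open F3 by 2 semitones to G3; fretting 1 more gives F3 + 2 + 1 = F3 + 3 semitones = Ab3.

Ab3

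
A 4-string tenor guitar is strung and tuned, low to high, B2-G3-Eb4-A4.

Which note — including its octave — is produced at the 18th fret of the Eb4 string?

Each fret is one semitone, so Eb4 + 18 = A5.

A5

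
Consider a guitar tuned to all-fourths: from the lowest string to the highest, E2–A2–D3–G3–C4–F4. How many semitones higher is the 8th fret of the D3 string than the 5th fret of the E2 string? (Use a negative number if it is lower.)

D3 at fret 8 → A♯3 (MIDI 58); E2 at fret 5 → A2 (MIDI 45).
58 − 45 = 13, so the two pitches are 13 semitones apart.

13 semitones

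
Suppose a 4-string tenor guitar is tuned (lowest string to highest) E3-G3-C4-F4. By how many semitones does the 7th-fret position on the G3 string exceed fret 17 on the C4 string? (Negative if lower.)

G3 at fret 7 → D4 (MIDI 62); C4 at fret 17 → F5 (MIDI 77).
62 − 77 = -15, so the two pitches are 15 semitones apart.

-15 semitones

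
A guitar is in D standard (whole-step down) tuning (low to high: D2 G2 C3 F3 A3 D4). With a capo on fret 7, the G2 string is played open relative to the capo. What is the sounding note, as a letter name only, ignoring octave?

D

The capo raises the open G2 by 7 semitones to D3; fretting 0 more gives G2 + 7 + 0 = G2 + 7 semitones, landing on D.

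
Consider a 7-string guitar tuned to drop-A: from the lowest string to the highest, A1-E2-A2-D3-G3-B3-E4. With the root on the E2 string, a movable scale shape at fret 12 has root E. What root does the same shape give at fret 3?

Moving from fret 12 to fret 3 shifts the root by -9 semitones.
E down 9 semitones is G.

G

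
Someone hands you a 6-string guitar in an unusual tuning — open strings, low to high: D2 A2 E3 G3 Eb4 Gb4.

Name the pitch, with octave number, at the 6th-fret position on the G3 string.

G3 is MIDI 55. Adding 6 gives 61, which is Db4.
(Equivalently spelled C#4.)

Db4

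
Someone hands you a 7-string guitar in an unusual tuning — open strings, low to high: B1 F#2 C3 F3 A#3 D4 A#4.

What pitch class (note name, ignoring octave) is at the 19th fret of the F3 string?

C

The open F3 string plus 19 semitones: F–F#–G–G#–…–A#–B–C.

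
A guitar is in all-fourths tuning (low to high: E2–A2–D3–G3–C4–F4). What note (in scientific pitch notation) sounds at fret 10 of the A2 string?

The open A2 string plus 10 semitones: A–A#–B–C–…–F–F#–G.
The walk passes from B into C once, so the octave number goes from 2 to 3.

G3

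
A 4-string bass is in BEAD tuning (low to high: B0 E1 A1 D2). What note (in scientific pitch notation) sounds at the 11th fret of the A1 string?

Each fret is one semitone, so A1 + 11 = G♯2.
(Equivalently spelled A♭2.)

G♯2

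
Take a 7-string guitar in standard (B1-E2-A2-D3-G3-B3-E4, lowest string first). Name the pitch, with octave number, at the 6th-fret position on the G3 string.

The open G3 string plus 6 semitones: G–G#–A–A#–B–C–C#.
The walk passes from B into C once, so the octave number goes from 3 to 4.
(Equivalently spelled Db4.)

C#4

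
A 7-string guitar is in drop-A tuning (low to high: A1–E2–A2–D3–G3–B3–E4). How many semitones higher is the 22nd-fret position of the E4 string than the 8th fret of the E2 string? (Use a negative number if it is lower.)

38 semitones

E4 at fret 22 → D6 (MIDI 86); E2 at fret 8 → C3 (MIDI 48).
86 − 48 = 38, so the two pitches are 38 semitones apart.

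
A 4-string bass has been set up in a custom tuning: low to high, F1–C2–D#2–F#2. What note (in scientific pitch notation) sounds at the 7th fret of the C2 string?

Each fret is one semitone, so C2 + 7 = G2.

G2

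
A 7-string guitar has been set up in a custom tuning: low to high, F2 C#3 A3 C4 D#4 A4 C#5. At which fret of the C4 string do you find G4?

7

G4 is 7 semitones above the open C4 (C–C#–D–D#–E–F–F#–G), so it sits at fret 7.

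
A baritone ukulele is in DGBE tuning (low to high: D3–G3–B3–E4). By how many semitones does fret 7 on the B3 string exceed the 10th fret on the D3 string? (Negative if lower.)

6 semitones

B3 at fret 7 → F#4 (MIDI 66); D3 at fret 10 → C4 (MIDI 60).
66 − 60 = 6, so the two pitches are 6 semitones apart.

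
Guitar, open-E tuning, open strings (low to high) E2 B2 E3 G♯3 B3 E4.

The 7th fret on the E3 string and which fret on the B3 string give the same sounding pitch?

Fret 7 on E3 is MIDI 52 + 7 = 59 (B3). On the B3 string (open MIDI 59), that pitch is 59 − 59 = fret 0.

0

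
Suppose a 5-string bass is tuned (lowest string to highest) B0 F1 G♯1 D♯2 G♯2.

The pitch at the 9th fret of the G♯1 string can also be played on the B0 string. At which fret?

18

Fret 9 on G♯1 is MIDI 32 + 9 = 41 (F2). On the B0 string (open MIDI 23), that pitch is 41 − 23 = fret 18.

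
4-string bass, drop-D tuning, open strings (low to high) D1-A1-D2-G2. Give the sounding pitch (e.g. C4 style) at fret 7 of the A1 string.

E2

Each fret is one semitone, so A1 + 7 = E2.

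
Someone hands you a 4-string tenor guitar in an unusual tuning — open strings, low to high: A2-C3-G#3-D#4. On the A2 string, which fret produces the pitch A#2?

A#2 is 1 semitone above the open A2 (A–A#), so it sits at fret 1.

1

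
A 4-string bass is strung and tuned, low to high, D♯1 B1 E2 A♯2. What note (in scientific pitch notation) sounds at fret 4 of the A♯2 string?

The open A♯2 string plus 4 semitones: A#–B–C–C#–D.
The walk passes from B into C once, so the octave number goes from 2 to 3.

D3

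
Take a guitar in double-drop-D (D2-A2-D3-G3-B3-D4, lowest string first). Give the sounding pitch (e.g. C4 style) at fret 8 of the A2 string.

F3

Each fret is one semitone, so A2 + 8 = F3.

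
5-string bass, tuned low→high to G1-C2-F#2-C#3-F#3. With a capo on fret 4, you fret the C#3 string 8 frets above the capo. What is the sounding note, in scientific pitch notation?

C#4

The capo raises the open C#3 by 4 semitones to F3; fretting 8 more gives C#3 + 4 + 8 = C#3 + 12 semitones = C#4.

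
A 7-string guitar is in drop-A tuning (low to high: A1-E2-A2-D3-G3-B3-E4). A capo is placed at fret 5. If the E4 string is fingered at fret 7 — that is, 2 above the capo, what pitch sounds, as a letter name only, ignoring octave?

B

The capo raises the open E4 by 5 semitones to A4; fretting 2 more gives E4 + 5 + 2 = E4 + 7 semitones, landing on B.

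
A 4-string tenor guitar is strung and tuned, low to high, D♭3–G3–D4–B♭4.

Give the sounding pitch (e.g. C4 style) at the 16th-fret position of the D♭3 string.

F4

Each fret is one semitone, so D♭3 + 16 = F4.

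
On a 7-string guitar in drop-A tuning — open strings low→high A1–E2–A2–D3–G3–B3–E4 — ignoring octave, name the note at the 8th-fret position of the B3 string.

G

Each fret is one semitone, so B3 + 8 = G.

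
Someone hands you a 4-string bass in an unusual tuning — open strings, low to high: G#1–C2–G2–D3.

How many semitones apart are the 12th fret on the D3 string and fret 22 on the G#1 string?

D3 at fret 12 → D4 (MIDI 62); G#1 at fret 22 → F#3 (MIDI 54).
62 − 54 = 8, so the two pitches are 8 semitones apart, with D4 the higher.

8 semitones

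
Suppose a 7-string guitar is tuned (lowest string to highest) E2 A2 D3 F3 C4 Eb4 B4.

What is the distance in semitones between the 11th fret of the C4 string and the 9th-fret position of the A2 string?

17 semitones

C4 at fret 11 → B4 (MIDI 71); A2 at fret 9 → Gb3 (MIDI 54).
71 − 54 = 17, so the two pitches are 17 semitones apart, with B4 the higher.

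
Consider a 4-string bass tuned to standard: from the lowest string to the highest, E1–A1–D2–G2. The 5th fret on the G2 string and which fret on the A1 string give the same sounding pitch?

15

Fret 5 on G2 is MIDI 43 + 5 = 48 (C3). On the A1 string (open MIDI 33), that pitch is 48 − 33 = fret 15.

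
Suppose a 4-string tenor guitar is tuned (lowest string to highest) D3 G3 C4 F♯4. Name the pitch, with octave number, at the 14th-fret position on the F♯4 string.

Each fret is one semitone, so F♯4 + 14 = G♯5.

G♯5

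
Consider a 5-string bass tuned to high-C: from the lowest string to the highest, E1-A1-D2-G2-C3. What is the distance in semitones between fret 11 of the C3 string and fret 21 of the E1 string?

10 semitones

C3 at fret 11 → B3 (MIDI 59); E1 at fret 21 → C#3 (MIDI 49).
59 − 49 = 10, so the two pitches are 10 semitones apart, with B3 the higher.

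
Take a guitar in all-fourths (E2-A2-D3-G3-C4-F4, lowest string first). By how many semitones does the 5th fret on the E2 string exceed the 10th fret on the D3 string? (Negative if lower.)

E2 at fret 5 → A2 (MIDI 45); D3 at fret 10 → C4 (MIDI 60).
45 − 60 = -15, so the two pitches are 15 semitones apart.

-15 semitones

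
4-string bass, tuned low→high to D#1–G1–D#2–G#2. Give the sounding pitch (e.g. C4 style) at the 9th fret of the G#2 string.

F3

G#2 is MIDI 44. Adding 9 gives 53, which is F3.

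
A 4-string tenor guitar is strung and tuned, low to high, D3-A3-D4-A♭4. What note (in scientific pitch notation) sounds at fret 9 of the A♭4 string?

The open A♭4 string plus 9 semitones: Ab–A–Bb–B–C–Db–D–Eb–E–F.
The walk passes from B into C once, so the octave number goes from 4 to 5.

F5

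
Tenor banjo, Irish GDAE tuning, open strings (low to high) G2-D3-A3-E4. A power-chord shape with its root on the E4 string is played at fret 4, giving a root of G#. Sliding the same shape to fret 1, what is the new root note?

F

Moving from fret 4 to fret 1 shifts the root by -3 semitones.
G# down 3 semitones is F.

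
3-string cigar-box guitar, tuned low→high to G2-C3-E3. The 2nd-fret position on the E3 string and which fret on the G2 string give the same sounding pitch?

11

E3 at fret 2 is E3 + 2 semitones = Gb3.
The open G2 string is 9 semitones below the open E3, so the same pitch on the G2 string lies at fret 2 + 9 = 11.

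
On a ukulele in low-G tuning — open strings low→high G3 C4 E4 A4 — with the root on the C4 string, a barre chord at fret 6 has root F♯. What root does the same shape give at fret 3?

Moving from fret 6 to fret 3 shifts the root by -3 semitones.
F♯ down 3 semitones is D♯.

D♯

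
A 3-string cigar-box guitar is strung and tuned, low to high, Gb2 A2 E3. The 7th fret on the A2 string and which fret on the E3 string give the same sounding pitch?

0

A2 at fret 7 is A2 + 7 semitones = E3.
The open E3 string is 7 semitones above the open A2, so the same pitch on the E3 string lies at fret 7 − 7 = 0.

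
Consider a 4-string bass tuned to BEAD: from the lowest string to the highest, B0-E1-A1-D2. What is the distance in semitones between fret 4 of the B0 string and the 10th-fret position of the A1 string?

B0 at fret 4 → D#1 (MIDI 27); A1 at fret 10 → G2 (MIDI 43).
27 − 43 = -16, so the two pitches are 16 semitones apart, with G2 the higher.

16 semitones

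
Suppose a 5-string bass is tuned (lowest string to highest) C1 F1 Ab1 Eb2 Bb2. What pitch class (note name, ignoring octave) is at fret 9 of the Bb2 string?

Each fret is one semitone, so Bb2 + 9 = G.

G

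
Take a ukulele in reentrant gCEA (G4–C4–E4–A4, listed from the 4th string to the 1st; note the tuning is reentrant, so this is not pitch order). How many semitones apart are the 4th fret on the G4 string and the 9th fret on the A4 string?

G4 at fret 4 → B4 (MIDI 71); A4 at fret 9 → F♯5 (MIDI 78).
71 − 78 = -7, so the two pitches are 7 semitones apart, with F♯5 the higher.

7 semitones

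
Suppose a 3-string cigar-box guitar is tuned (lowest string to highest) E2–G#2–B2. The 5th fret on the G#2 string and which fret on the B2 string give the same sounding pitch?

Fret 5 on G#2 is MIDI 44 + 5 = 49 (C#3). On the B2 string (open MIDI 47), that pitch is 49 − 47 = fret 2.

2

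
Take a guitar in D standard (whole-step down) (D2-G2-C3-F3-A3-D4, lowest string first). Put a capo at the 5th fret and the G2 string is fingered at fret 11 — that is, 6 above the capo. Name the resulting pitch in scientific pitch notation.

F#3

The capo raises the open G2 by 5 semitones to C3; fretting 6 more gives G2 + 5 + 6 = G2 + 11 semitones = F#3.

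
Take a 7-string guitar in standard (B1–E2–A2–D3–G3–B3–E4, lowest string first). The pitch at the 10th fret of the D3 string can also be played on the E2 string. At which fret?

D3 at fret 10 is D3 + 10 semitones = C4.
The open E2 string is 10 semitones below the open D3, so the same pitch on the E2 string lies at fret 10 + 10 = 20.

20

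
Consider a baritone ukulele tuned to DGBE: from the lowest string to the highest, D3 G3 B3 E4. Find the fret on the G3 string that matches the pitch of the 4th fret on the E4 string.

13

E4 at fret 4 is E4 + 4 semitones = G#4.
The open G3 string is 9 semitones below the open E4, so the same pitch on the G3 string lies at fret 4 + 9 = 13.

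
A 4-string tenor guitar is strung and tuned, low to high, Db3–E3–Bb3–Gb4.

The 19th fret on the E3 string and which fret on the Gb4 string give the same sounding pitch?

5

Fret 19 on E3 is MIDI 52 + 19 = 71 (B4). On the Gb4 string (open MIDI 66), that pitch is 71 − 66 = fret 5.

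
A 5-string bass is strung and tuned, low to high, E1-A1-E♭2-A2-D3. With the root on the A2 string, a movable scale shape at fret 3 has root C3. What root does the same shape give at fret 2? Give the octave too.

Moving from fret 3 to fret 2 shifts the root by -1 semitone.
C3 down 1 semitone is B2.

B2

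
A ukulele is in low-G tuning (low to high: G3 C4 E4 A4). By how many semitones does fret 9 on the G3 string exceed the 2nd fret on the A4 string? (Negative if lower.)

G3 at fret 9 → E4 (MIDI 64); A4 at fret 2 → B4 (MIDI 71).
64 − 71 = -7, so the two pitches are 7 semitones apart.

-7 semitones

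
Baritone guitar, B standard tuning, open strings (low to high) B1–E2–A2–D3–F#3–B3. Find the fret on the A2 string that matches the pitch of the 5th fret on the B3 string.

19

Fret 5 on B3 is MIDI 59 + 5 = 64 (E4). On the A2 string (open MIDI 45), that pitch is 64 − 45 = fret 19.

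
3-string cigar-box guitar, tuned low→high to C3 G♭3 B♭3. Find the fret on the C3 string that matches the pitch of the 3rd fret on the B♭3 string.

13

B♭3 at fret 3 is B♭3 + 3 semitones = D♭4.
The open C3 string is 10 semitones below the open B♭3, so the same pitch on the C3 string lies at fret 3 + 10 = 13.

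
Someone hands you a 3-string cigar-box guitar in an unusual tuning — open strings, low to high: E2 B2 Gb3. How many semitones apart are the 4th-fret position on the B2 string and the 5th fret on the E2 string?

B2 at fret 4 → Eb3 (MIDI 51); E2 at fret 5 → A2 (MIDI 45).
51 − 45 = 6, so the two pitches are 6 semitones apart, with Eb3 the higher.

6 semitones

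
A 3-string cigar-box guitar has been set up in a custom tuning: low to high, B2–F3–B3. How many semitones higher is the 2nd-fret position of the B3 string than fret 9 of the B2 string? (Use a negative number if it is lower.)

B3 at fret 2 → Db4 (MIDI 61); B2 at fret 9 → Ab3 (MIDI 56).
61 − 56 = 5, so the two pitches are 5 semitones apart.

5 semitones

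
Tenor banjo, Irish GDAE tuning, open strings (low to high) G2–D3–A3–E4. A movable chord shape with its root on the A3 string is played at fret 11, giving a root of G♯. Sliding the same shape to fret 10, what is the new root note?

Moving from fret 11 to fret 10 shifts the root by -1 semitone.
G♯ down 1 semitone is G.

G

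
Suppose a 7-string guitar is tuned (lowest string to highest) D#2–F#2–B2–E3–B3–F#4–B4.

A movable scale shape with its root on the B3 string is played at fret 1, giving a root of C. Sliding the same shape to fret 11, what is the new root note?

Moving from fret 1 to fret 11 shifts the root by 10 semitones.
C up 10 semitones is A#.

A#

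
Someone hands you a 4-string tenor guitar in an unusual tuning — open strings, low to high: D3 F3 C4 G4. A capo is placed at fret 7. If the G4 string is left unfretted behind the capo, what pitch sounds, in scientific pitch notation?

D5

The capo raises the open G4 by 7 semitones to D5; fretting 0 more gives G4 + 7 + 0 = G4 + 7 semitones = D5.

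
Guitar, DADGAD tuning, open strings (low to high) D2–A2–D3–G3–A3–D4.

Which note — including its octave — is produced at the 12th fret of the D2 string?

D2 is MIDI 38. Adding 12 gives 50, which is D3.

D3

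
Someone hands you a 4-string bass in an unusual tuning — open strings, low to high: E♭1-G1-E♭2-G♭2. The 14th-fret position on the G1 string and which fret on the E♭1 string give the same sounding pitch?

G1 at fret 14 is G1 + 14 semitones = A2.
The open E♭1 string is 4 semitones below the open G1, so the same pitch on the E♭1 string lies at fret 14 + 4 = 18.

18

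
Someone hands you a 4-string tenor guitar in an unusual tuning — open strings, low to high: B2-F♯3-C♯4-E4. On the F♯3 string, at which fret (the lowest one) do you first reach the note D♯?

9

From F♯3, count semitones up the chromatic scale until reaching D♯: F#–G–G#–A–A#–B–C–C#–D–D# — 9 steps.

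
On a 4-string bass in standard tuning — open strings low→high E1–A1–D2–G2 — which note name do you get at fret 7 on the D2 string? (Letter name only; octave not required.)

D2 is MIDI 38. Adding 7 gives 45; 45 mod 12 = 9, i.e. A.

A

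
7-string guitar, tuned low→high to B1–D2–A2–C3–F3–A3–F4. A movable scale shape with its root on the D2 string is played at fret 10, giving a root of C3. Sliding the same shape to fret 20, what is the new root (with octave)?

A#3

Moving from fret 10 to fret 20 shifts the root by 10 semitones.
C3 up 10 semitones is A#3.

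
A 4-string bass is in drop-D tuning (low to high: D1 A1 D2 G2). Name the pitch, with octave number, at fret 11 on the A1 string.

G#2

The open A1 string plus 11 semitones: A–A#–B–C–…–F#–G–G#.
The walk passes from B into C once, so the octave number goes from 1 to 2.
(Equivalently spelled Ab2.)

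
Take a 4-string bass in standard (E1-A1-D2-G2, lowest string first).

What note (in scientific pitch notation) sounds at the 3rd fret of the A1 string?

C2

Each fret is one semitone, so A1 + 3 = C2.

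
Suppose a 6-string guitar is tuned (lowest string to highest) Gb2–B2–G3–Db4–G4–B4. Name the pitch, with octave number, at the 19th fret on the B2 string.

Gb4

The open B2 string plus 19 semitones: B–C–Db–D–…–E–F–Gb.
The walk passes from B into C 2 times, so the octave number goes from 2 to 4.
(Equivalently spelled F#4.)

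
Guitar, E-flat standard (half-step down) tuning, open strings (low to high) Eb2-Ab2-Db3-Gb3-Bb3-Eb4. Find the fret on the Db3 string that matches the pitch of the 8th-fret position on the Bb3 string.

17

Bb3 at fret 8 is Bb3 + 8 semitones = Gb4.
The open Db3 string is 9 semitones below the open Bb3, so the same pitch on the Db3 string lies at fret 8 + 9 = 17.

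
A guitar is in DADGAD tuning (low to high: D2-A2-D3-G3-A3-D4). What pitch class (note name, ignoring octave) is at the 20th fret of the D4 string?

The open D4 string plus 20 semitones: D–D#–E–F–…–G#–A–A#.
(Equivalently spelled Bb.)

A#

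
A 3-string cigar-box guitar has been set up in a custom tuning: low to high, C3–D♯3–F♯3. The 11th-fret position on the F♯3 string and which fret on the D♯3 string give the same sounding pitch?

14

Fret 11 on F♯3 is MIDI 54 + 11 = 65 (F4). On the D♯3 string (open MIDI 51), that pitch is 65 − 51 = fret 14.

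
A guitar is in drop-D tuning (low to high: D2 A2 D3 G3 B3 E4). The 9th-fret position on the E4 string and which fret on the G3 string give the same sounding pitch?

E4 at fret 9 is E4 + 9 semitones = C#5.
The open G3 string is 9 semitones below the open E4, so the same pitch on the G3 string lies at fret 9 + 9 = 18.

18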